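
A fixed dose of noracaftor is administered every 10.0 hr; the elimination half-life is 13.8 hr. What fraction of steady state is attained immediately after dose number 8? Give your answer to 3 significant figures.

0.982

k = ln 2 / 13.8 = 0.05023 hr⁻¹
f_n = 1 − e^(−nkτ) = 1 − e^(−8 × 0.05023 × 10.0) = 1 − e^(−4.018) = 1 − 0.01798 ≈ 0.982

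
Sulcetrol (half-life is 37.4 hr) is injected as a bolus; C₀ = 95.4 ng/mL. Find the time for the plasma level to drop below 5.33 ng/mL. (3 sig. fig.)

k = ln 2 / 37.4 = 0.01853 hr⁻¹
C(t) = C₀ e^(−kt)  ⇒  t = ln(C₀/C) / k
t = ln(95.4/5.33) / 0.01853 = 2.885 / 0.01853 ≈ 156 hours

156 hours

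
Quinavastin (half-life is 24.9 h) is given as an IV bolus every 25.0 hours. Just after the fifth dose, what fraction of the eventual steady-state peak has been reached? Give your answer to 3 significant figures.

0.969

k = ln 2 / 24.9 = 0.02784 h⁻¹
f_n = 1 − e^(−nkτ) = 1 − e^(−5 × 0.02784 × 25.0) = 1 − e^(−3.480) = 1 − 0.03082 ≈ 0.969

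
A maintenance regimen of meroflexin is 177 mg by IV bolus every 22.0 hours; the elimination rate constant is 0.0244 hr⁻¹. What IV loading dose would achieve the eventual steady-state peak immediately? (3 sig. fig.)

426 mg

Accumulation ratio R = 1 / (1 − e^(−kτ)) = 1 / (1 − e^(−0.02440×22.0)) = 1 / (1 − 0.5846) = 2.407
Loading dose = maintenance dose × R = 177 × 2.407 ≈ 426 mg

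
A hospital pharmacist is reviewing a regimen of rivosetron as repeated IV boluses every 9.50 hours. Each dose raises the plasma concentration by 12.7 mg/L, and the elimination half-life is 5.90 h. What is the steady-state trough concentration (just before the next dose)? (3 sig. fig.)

6.19 mg/L

k = ln 2 / 5.90 = 0.1175 h⁻¹
Fraction remaining after one interval: e^(−kτ) = e^(−0.1175 × 9.50) = 0.3276
R = 1 / (1 − 0.3276) = 1.487
Css,max = 12.7 × 1.487 = 18.89 mg/L
Css,min = Css,max × e^(−kτ) = 18.89 × 0.3276 ≈ 6.19 mg/L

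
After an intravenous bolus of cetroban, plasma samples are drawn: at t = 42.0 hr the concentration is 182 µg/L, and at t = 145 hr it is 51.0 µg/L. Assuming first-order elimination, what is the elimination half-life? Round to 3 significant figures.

56.1 hours

k = ln(C₁/C₂) / (t₂ − t₁) = ln(182/51.0) / (145 − 42.0)
  = 1.272 / 103.0 = 0.01235 hr⁻¹
t½ = ln 2 / k = ln 2 / 0.01235 ≈ 56.1 hours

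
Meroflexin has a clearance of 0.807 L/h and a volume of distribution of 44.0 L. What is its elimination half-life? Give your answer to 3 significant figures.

k = CL / V = 0.807 / 44.0 = 0.01834 h⁻¹
t½ = ln 2 / k = ln 2 / 0.01834 ≈ 37.8 hours

37.8 hours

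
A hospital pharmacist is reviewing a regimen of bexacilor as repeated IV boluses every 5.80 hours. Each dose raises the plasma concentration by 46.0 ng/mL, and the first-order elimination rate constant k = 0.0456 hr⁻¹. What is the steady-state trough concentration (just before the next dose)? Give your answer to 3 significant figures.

152 ng/mL

Fraction remaining after one interval: e^(−kτ) = e^(−0.04560 × 5.80) = 0.7676
R = 1 / (1 − 0.7676) = 4.303
Css,max = 46.0 × 4.303 = 197.9 ng/mL
Css,min = Css,max × e^(−kτ) = 197.9 × 0.7676 ≈ 152 ng/mL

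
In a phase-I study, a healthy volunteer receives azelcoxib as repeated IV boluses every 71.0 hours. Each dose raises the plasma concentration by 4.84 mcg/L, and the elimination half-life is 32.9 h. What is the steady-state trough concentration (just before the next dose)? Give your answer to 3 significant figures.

k = ln 2 / 32.9 = 0.02107 h⁻¹
Fraction remaining after one interval: e^(−kτ) = e^(−0.02107 × 71.0) = 0.2241
R = 1 / (1 − 0.2241) = 1.289
Css,max = 4.84 × 1.289 = 6.238 mcg/L
Css,min = Css,max × e^(−kτ) = 6.238 × 0.2241 ≈ 1.40 mcg/L

1.40 mcg/L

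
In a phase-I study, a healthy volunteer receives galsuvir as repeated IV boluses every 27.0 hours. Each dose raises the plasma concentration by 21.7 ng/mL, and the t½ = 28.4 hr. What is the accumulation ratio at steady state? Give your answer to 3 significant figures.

2.07

k = ln 2 / 28.4 = 0.02441 hr⁻¹
Fraction remaining after one interval: e^(−kτ) = e^(−0.02441 × 27.0) = 0.5174
R = 1 / (1 − 0.5174) = 1 / 0.4826 ≈ 2.07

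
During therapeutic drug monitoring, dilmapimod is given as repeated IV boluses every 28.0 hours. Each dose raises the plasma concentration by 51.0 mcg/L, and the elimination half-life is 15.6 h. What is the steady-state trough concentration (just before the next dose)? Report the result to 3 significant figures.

20.6 mcg/L

k = ln 2 / 15.6 = 0.04443 h⁻¹
Fraction remaining after one interval: e^(−kτ) = e^(−0.04443 × 28.0) = 0.2882
R = 1 / (1 − 0.2882) = 1.405
Css,max = 51.0 × 1.405 = 71.65 mcg/L
Css,min = Css,max × e^(−kτ) = 71.65 × 0.2882 ≈ 20.6 mcg/L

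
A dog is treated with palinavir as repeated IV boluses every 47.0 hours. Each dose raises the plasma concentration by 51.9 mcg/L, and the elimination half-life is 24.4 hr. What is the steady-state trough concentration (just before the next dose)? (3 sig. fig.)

18.5 mcg/L

k = ln 2 / 24.4 = 0.02841 hr⁻¹
Fraction remaining after one interval: e^(−kτ) = e^(−0.02841 × 47.0) = 0.2631
R = 1 / (1 − 0.2631) = 1.357
Css,max = 51.9 × 1.357 = 70.43 mcg/L
Css,min = Css,max × e^(−kτ) = 70.43 × 0.2631 ≈ 18.5 mcg/L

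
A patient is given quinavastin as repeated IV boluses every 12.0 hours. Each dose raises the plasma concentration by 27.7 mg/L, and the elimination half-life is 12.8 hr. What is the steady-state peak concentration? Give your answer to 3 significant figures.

58.0 mg/L

k = ln 2 / 12.8 = 0.05415 hr⁻¹
Fraction remaining after one interval: e^(−kτ) = e^(−0.05415 × 12.0) = 0.5221
R = 1 / (1 − 0.5221) = 2.093
Css,max = 27.7 × 2.093 ≈ 58.0 mg/L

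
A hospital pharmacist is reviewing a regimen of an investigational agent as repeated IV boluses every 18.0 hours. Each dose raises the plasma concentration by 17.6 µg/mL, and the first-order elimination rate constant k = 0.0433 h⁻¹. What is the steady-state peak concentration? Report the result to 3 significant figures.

Fraction remaining after one interval: e^(−kτ) = e^(−0.04330 × 18.0) = 0.4587
R = 1 / (1 − 0.4587) = 1.847
Css,max = 17.6 × 1.847 ≈ 32.5 µg/mL

32.5 µg/mL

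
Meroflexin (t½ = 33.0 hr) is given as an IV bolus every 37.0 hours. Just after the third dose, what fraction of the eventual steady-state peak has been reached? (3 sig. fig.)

k = ln 2 / 33.0 = 0.02100 hr⁻¹
f_n = 1 − e^(−nkτ) = 1 − e^(−3 × 0.02100 × 37.0) = 1 − e^(−2.331) = 1 − 0.09715 ≈ 0.903

0.903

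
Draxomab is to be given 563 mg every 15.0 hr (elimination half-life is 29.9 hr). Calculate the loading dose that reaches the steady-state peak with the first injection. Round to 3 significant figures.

1920 mg

k = ln 2 / 29.9 = 0.02318 hr⁻¹
Accumulation ratio R = 1 / (1 − e^(−kτ)) = 1 / (1 − e^(−0.02318×15.0)) = 1 / (1 − 0.7063) = 3.405
Loading dose = maintenance dose × R = 563 × 3.405 ≈ 1920 mg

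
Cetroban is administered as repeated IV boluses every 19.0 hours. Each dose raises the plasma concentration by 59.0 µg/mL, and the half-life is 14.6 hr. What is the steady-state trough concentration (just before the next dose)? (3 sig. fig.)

k = ln 2 / 14.6 = 0.04748 hr⁻¹
Fraction remaining after one interval: e^(−kτ) = e^(−0.04748 × 19.0) = 0.4057
R = 1 / (1 − 0.4057) = 1.683
Css,max = 59.0 × 1.683 = 99.28 µg/mL
Css,min = Css,max × e^(−kτ) = 99.28 × 0.4057 ≈ 40.3 µg/mL

40.3 µg/mL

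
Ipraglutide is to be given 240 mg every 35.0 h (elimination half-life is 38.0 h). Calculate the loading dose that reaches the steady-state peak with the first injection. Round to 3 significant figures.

509 mg

k = ln 2 / 38.0 = 0.01824 h⁻¹
Accumulation ratio R = 1 / (1 − e^(−kτ)) = 1 / (1 − e^(−0.01824×35.0)) = 1 / (1 − 0.5281) = 2.119
Loading dose = maintenance dose × R = 240 × 2.119 ≈ 509 mg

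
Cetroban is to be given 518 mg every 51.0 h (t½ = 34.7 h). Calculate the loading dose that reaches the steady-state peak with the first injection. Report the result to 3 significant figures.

811 mg

k = ln 2 / 34.7 = 0.01998 h⁻¹
Accumulation ratio R = 1 / (1 − e^(−kτ)) = 1 / (1 − e^(−0.01998×51.0)) = 1 / (1 − 0.3610) = 1.565
Loading dose = maintenance dose × R = 518 × 1.565 ≈ 811 mg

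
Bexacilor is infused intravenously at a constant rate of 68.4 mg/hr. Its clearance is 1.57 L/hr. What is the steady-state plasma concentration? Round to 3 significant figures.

Css = infusion rate / CL = 68.4 / 1.57 ≈ 43.6 µg/mL

43.6 µg/mL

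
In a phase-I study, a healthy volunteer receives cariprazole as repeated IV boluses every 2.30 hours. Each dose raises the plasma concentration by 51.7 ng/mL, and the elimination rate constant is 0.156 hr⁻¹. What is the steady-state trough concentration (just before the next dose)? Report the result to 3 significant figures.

120 ng/mL

Fraction remaining after one interval: e^(−kτ) = e^(−0.1560 × 2.30) = 0.6985
R = 1 / (1 − 0.6985) = 3.317
Css,max = 51.7 × 3.317 = 171.5 ng/mL
Css,min = Css,max × e^(−kτ) = 171.5 × 0.6985 ≈ 120 ng/mL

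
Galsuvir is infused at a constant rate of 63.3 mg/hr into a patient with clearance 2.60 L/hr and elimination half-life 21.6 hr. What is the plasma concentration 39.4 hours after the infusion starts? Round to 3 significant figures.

17.5 µg/mL

Css = rate / CL = 63.3 / 2.60 = 24.35 µg/mL
k = ln 2 / 21.6 = 0.03209 hr⁻¹
C(t) = Css (1 − e^(−kt)) = 24.35 × (1 − e^(−1.264)) = 24.35 × 0.7176 ≈ 17.5 µg/mL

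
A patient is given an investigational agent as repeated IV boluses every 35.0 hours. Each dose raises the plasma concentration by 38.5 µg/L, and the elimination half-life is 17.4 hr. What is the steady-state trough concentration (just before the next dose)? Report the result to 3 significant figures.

k = ln 2 / 17.4 = 0.03984 hr⁻¹
Fraction remaining after one interval: e^(−kτ) = e^(−0.03984 × 35.0) = 0.2480
R = 1 / (1 − 0.2480) = 1.330
Css,max = 38.5 × 1.330 = 51.20 µg/L
Css,min = Css,max × e^(−kτ) = 51.20 × 0.2480 ≈ 12.7 µg/L

12.7 µg/L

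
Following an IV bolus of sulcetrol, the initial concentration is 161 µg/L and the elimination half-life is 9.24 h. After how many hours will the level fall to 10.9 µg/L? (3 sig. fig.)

35.9 hours

k = ln 2 / 9.24 = 0.07502 h⁻¹
C(t) = C₀ e^(−kt)  ⇒  t = ln(C₀/C) / k
t = ln(161/10.9) / 0.07502 = 2.693 / 0.07502 ≈ 35.9 hours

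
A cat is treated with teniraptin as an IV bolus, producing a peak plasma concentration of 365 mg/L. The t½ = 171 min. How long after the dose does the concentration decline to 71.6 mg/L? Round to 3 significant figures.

k = ln 2 / 171 = 0.004053 min⁻¹
C(t) = C₀ e^(−kt)  ⇒  t = ln(C₀/C) / k
t = ln(365/71.6) / 0.004053 = 1.629 / 0.004053 ≈ 402 minutes

402 minutes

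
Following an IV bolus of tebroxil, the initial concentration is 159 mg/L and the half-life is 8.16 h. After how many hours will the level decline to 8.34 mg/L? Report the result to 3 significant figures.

34.7 hours

k = ln 2 / 8.16 = 0.08494 h⁻¹
C(t) = C₀ e^(−kt)  ⇒  t = ln(C₀/C) / k
t = ln(159/8.34) / 0.08494 = 2.948 / 0.08494 ≈ 34.7 hours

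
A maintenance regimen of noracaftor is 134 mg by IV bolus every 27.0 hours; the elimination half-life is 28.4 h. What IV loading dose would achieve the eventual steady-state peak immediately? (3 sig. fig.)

278 mg

k = ln 2 / 28.4 = 0.02441 h⁻¹
Accumulation ratio R = 1 / (1 − e^(−kτ)) = 1 / (1 − e^(−0.02441×27.0)) = 1 / (1 − 0.5174) = 2.072
Loading dose = maintenance dose × R = 134 × 2.072 ≈ 278 mg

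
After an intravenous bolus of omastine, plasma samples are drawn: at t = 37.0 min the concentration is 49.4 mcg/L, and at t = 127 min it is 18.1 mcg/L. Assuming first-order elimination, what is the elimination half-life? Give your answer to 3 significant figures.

62.1 minutes

k = ln(C₁/C₂) / (t₂ − t₁) = ln(49.4/18.1) / (127 − 37.0)
  = 1.004 / 90.00 = 0.01116 min⁻¹
t½ = ln 2 / k = ln 2 / 0.01116 ≈ 62.1 minutes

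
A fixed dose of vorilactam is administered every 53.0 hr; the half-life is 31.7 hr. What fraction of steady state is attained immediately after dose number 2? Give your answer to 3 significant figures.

k = ln 2 / 31.7 = 0.02187 hr⁻¹
f_n = 1 − e^(−nkτ) = 1 − e^(−2 × 0.02187 × 53.0) = 1 − e^(−2.318) = 1 − 0.09849 ≈ 0.902

0.902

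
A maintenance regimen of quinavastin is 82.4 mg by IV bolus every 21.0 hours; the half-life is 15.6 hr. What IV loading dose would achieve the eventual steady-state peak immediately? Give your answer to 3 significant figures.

136 mg

k = ln 2 / 15.6 = 0.04443 hr⁻¹
Accumulation ratio R = 1 / (1 − e^(−kτ)) = 1 / (1 − e^(−0.04443×21.0)) = 1 / (1 − 0.3933) = 1.648
Loading dose = maintenance dose × R = 82.4 × 1.648 ≈ 136 mg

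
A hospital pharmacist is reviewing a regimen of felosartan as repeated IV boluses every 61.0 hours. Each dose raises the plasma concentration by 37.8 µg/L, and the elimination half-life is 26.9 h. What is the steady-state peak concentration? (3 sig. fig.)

47.7 µg/L

k = ln 2 / 26.9 = 0.02577 h⁻¹
Fraction remaining after one interval: e^(−kτ) = e^(−0.02577 × 61.0) = 0.2077
R = 1 / (1 − 0.2077) = 1.262
Css,max = 37.8 × 1.262 ≈ 47.7 µg/L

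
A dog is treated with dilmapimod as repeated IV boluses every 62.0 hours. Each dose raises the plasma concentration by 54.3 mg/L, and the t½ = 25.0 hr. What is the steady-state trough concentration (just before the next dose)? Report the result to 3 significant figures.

k = ln 2 / 25.0 = 0.02773 hr⁻¹
Fraction remaining after one interval: e^(−kτ) = e^(−0.02773 × 62.0) = 0.1792
R = 1 / (1 − 0.1792) = 1.218
Css,max = 54.3 × 1.218 = 66.16 mg/L
Css,min = Css,max × e^(−kτ) = 66.16 × 0.1792 ≈ 11.9 mg/L

11.9 mg/L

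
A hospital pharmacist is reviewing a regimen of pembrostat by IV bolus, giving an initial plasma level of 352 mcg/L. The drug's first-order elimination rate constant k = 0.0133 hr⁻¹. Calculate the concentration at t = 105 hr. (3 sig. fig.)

87.1 mcg/L

C(t) = C₀ e^(−kt) = 352 × e^(−0.01330 × 105) = 352 × e^(−1.396) = 352 × 0.2475 ≈ 87.1 mcg/L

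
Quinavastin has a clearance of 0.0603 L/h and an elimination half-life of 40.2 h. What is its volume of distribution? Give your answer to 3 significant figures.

3.50 L

k = ln 2 / t½ = ln 2 / 40.2 = 0.01724 h⁻¹
V = CL / k = 0.0603 / 0.01724 ≈ 3.50 L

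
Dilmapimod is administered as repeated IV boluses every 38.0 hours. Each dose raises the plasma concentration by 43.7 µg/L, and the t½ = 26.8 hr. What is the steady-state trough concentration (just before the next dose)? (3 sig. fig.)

26.1 µg/L

k = ln 2 / 26.8 = 0.02586 hr⁻¹
Fraction remaining after one interval: e^(−kτ) = e^(−0.02586 × 38.0) = 0.3743
R = 1 / (1 − 0.3743) = 1.598
Css,max = 43.7 × 1.598 = 69.84 µg/L
Css,min = Css,max × e^(−kτ) = 69.84 × 0.3743 ≈ 26.1 µg/L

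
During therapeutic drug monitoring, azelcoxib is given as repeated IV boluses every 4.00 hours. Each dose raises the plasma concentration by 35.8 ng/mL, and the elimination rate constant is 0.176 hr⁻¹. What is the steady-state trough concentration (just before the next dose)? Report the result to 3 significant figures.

35.0 ng/mL

Fraction remaining after one interval: e^(−kτ) = e^(−0.1760 × 4.00) = 0.4946
R = 1 / (1 − 0.4946) = 1.979
Css,max = 35.8 × 1.979 = 70.84 ng/mL
Css,min = Css,max × e^(−kτ) = 70.84 × 0.4946 ≈ 35.0 ng/mL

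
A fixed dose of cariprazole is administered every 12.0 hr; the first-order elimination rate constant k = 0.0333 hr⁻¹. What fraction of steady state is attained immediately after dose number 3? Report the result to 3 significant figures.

f_n = 1 − e^(−nkτ) = 1 − e^(−3 × 0.03330 × 12.0) = 1 − e^(−1.199) = 1 − 0.3016 ≈ 0.698

0.698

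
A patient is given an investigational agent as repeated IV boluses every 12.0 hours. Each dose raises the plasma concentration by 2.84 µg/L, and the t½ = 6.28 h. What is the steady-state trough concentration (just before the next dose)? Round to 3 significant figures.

1.03 µg/L

k = ln 2 / 6.28 = 0.1104 h⁻¹
Fraction remaining after one interval: e^(−kτ) = e^(−0.1104 × 12.0) = 0.2659
R = 1 / (1 − 0.2659) = 1.362
Css,max = 2.84 × 1.362 = 3.869 µg/L
Css,min = Css,max × e^(−kτ) = 3.869 × 0.2659 ≈ 1.03 µg/L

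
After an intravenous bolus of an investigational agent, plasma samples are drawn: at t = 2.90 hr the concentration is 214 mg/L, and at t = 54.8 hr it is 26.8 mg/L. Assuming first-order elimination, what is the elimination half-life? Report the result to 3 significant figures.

k = ln(C₁/C₂) / (t₂ − t₁) = ln(214/26.8) / (54.8 − 2.90)
  = 2.078 / 51.90 = 0.04003 hr⁻¹
t½ = ln 2 / k = ln 2 / 0.04003 ≈ 17.3 hours

17.3 hours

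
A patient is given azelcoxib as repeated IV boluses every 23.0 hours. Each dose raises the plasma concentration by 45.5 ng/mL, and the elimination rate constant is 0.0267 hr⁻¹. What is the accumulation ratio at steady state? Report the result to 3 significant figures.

2.18

Fraction remaining after one interval: e^(−kτ) = e^(−0.02670 × 23.0) = 0.5411
R = 1 / (1 − 0.5411) = 1 / 0.4589 ≈ 2.18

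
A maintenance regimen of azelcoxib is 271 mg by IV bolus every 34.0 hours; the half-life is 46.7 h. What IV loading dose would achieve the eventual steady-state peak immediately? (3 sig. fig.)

684 mg

k = ln 2 / 46.7 = 0.01484 h⁻¹
Accumulation ratio R = 1 / (1 − e^(−kτ)) = 1 / (1 − e^(−0.01484×34.0)) = 1 / (1 − 0.6037) = 2.523
Loading dose = maintenance dose × R = 271 × 2.523 ≈ 684 mg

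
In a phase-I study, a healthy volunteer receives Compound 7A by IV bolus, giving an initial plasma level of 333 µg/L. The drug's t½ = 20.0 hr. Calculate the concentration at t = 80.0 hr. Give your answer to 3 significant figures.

20.8 µg/L

k = ln 2 / 20.0 = 0.03466 hr⁻¹
80.0 hr is 4.000 half-lives, so C = 333 × (1/2)^4.000 = 333 × 0.06250 ≈ 20.8 µg/L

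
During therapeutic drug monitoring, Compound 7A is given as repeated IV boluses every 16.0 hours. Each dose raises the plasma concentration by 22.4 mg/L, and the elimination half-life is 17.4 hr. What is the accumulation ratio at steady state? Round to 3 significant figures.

k = ln 2 / 17.4 = 0.03984 hr⁻¹
Fraction remaining after one interval: e^(−kτ) = e^(−0.03984 × 16.0) = 0.5287
R = 1 / (1 − 0.5287) = 1 / 0.4713 ≈ 2.12

2.12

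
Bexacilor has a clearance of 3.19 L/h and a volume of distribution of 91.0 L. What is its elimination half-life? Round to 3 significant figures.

19.8 hours

k = CL / V = 3.19 / 91.0 = 0.03505 h⁻¹
t½ = ln 2 / k = ln 2 / 0.03505 ≈ 19.8 hours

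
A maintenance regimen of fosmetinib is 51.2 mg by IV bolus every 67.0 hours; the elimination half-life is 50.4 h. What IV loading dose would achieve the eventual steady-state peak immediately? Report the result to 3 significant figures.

k = ln 2 / 50.4 = 0.01375 h⁻¹
Accumulation ratio R = 1 / (1 − e^(−kτ)) = 1 / (1 − e^(−0.01375×67.0)) = 1 / (1 − 0.3979) = 1.661
Loading dose = maintenance dose × R = 51.2 × 1.661 ≈ 85.0 mg

85.0 mg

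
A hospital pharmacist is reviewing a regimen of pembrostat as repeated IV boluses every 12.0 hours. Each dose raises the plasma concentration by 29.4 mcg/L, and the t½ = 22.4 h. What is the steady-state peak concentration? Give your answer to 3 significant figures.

94.8 mcg/L

k = ln 2 / 22.4 = 0.03094 h⁻¹
Fraction remaining after one interval: e^(−kτ) = e^(−0.03094 × 12.0) = 0.6898
R = 1 / (1 − 0.6898) = 3.224
Css,max = 29.4 × 3.224 ≈ 94.8 mcg/L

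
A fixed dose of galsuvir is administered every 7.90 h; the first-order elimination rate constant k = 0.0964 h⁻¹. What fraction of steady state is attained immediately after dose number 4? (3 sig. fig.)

0.952

f_n = 1 − e^(−nkτ) = 1 − e^(−4 × 0.09640 × 7.90) = 1 − e^(−3.046) = 1 − 0.04754 ≈ 0.952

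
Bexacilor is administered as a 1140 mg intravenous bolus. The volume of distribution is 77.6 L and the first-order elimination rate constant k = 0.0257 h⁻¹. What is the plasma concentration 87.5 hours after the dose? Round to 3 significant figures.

1.55 mg/L

C₀ = dose / V = 1140 / 77.6 = 14.69 mg/L
C(t) = C₀ e^(−kt) = 14.69 × e^(−0.02570 × 87.5) = 14.69 × e^(−2.249) = 14.69 × 0.1055 ≈ 1.55 mg/L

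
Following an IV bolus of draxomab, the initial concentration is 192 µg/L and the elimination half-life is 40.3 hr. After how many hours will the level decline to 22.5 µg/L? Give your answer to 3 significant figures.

125 hours

k = ln 2 / 40.3 = 0.01720 hr⁻¹
C(t) = C₀ e^(−kt)  ⇒  t = ln(C₀/C) / k
t = ln(192/22.5) / 0.01720 = 2.144 / 0.01720 ≈ 125 hours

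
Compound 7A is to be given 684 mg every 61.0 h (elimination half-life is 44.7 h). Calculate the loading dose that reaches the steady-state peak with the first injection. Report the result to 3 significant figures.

k = ln 2 / 44.7 = 0.01551 h⁻¹
Accumulation ratio R = 1 / (1 − e^(−kτ)) = 1 / (1 − e^(−0.01551×61.0)) = 1 / (1 − 0.3883) = 1.635
Loading dose = maintenance dose × R = 684 × 1.635 ≈ 1120 mg

1120 mg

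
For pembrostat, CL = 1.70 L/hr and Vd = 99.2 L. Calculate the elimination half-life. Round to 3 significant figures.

40.4 hours

k = CL / V = 1.70 / 99.2 = 0.01714 hr⁻¹
t½ = ln 2 / k = ln 2 / 0.01714 ≈ 40.4 hours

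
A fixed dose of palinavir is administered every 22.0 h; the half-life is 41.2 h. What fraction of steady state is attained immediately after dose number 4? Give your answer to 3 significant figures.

0.772

k = ln 2 / 41.2 = 0.01682 h⁻¹
f_n = 1 − e^(−nkτ) = 1 − e^(−4 × 0.01682 × 22.0) = 1 − e^(−1.481) = 1 − 0.2275 ≈ 0.772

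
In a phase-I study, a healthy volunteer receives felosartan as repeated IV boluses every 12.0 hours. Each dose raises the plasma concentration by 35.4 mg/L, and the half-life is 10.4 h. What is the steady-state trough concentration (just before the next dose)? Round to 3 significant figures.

k = ln 2 / 10.4 = 0.06665 h⁻¹
Fraction remaining after one interval: e^(−kτ) = e^(−0.06665 × 12.0) = 0.4494
R = 1 / (1 − 0.4494) = 1.816
Css,max = 35.4 × 1.816 = 64.30 mg/L
Css,min = Css,max × e^(−kτ) = 64.30 × 0.4494 ≈ 28.9 mg/L

28.9 mg/L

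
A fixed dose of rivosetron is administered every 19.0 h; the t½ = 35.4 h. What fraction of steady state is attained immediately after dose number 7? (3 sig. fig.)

0.926

k = ln 2 / 35.4 = 0.01958 h⁻¹
f_n = 1 − e^(−nkτ) = 1 − e^(−7 × 0.01958 × 19.0) = 1 − e^(−2.604) = 1 − 0.07396 ≈ 0.926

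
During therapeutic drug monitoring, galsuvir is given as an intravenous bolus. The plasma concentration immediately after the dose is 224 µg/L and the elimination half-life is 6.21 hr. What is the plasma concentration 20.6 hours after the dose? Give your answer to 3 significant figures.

k = ln 2 / 6.21 = 0.1116 hr⁻¹
C(t) = C₀ e^(−kt) = 224 × e^(−0.1116 × 20.6) = 224 × e^(−2.299) = 224 × 0.1003 ≈ 22.5 µg/L

22.5 µg/L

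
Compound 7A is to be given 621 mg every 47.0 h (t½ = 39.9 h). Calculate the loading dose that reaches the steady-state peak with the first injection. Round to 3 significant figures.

k = ln 2 / 39.9 = 0.01737 h⁻¹
Accumulation ratio R = 1 / (1 − e^(−kτ)) = 1 / (1 − e^(−0.01737×47.0)) = 1 / (1 − 0.4420) = 1.792
Loading dose = maintenance dose × R = 621 × 1.792 ≈ 1110 mg

1110 mg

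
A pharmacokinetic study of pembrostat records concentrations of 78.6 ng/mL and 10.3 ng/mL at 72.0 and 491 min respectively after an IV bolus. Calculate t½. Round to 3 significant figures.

143 minutes

k = ln(C₁/C₂) / (t₂ − t₁) = ln(78.6/10.3) / (491 − 72.0)
  = 2.032 / 419.0 = 0.004850 min⁻¹
t½ = ln 2 / k = ln 2 / 0.004850 ≈ 143 minutes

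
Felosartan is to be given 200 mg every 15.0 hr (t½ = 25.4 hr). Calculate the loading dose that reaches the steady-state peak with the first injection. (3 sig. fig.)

k = ln 2 / 25.4 = 0.02729 hr⁻¹
Accumulation ratio R = 1 / (1 − e^(−kτ)) = 1 / (1 − e^(−0.02729×15.0)) = 1 / (1 − 0.6641) = 2.977
Loading dose = maintenance dose × R = 200 × 2.977 ≈ 595 mg

595 mg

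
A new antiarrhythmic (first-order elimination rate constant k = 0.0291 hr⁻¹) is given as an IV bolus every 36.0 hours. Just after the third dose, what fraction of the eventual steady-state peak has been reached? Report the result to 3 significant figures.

f_n = 1 − e^(−nkτ) = 1 − e^(−3 × 0.02910 × 36.0) = 1 − e^(−3.143) = 1 − 0.04316 ≈ 0.957

0.957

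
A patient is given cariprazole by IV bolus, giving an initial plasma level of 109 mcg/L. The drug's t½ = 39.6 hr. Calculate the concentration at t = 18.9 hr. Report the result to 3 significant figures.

78.3 mcg/L

k = ln 2 / 39.6 = 0.01750 hr⁻¹
18.9 hr is 0.4773 half-lives, so C = 109 × (1/2)^0.4773 = 109 × 0.7183 ≈ 78.3 mcg/L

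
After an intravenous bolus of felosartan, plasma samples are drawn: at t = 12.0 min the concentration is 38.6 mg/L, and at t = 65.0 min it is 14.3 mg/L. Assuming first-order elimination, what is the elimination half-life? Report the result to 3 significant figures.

k = ln(C₁/C₂) / (t₂ − t₁) = ln(38.6/14.3) / (65.0 − 12.0)
  = 0.9930 / 53.00 = 0.01874 min⁻¹
t½ = ln 2 / k = ln 2 / 0.01874 ≈ 37.0 minutes

37.0 minutes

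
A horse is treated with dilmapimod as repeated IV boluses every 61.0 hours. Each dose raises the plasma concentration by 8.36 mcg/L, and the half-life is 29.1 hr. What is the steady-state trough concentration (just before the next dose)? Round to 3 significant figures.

2.55 mcg/L

k = ln 2 / 29.1 = 0.02382 hr⁻¹
Fraction remaining after one interval: e^(−kτ) = e^(−0.02382 × 61.0) = 0.2339
R = 1 / (1 − 0.2339) = 1.305
Css,max = 8.36 × 1.305 = 10.91 mcg/L
Css,min = Css,max × e^(−kτ) = 10.91 × 0.2339 ≈ 2.55 mcg/L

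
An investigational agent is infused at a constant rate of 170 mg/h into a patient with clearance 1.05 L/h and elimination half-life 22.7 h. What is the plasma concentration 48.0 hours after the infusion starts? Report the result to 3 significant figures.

Css = rate / CL = 170 / 1.05 = 161.9 mg/L
k = ln 2 / 22.7 = 0.03054 h⁻¹
C(t) = Css (1 − e^(−kt)) = 161.9 × (1 − e^(−1.466)) = 161.9 × 0.7691 ≈ 125 mg/L

125 mg/L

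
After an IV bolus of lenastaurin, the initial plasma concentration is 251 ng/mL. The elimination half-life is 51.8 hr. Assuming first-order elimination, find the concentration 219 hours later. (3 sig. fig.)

13.4 ng/mL

k = ln 2 / 51.8 = 0.01338 hr⁻¹
C(t) = C₀ e^(−kt) = 251 × e^(−0.01338 × 219) = 251 × e^(−2.930) = 251 × 0.05337 ≈ 13.4 ng/mL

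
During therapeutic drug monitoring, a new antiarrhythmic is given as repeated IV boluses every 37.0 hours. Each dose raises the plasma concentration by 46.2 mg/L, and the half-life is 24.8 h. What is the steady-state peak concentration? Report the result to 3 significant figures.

k = ln 2 / 24.8 = 0.02795 h⁻¹
Fraction remaining after one interval: e^(−kτ) = e^(−0.02795 × 37.0) = 0.3555
R = 1 / (1 − 0.3555) = 1.552
Css,max = 46.2 × 1.552 ≈ 71.7 mg/L

71.7 mg/L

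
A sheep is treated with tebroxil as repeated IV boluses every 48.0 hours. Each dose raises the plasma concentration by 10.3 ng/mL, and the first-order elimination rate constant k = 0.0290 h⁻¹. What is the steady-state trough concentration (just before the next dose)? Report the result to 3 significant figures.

3.41 ng/mL

Fraction remaining after one interval: e^(−kτ) = e^(−0.02900 × 48.0) = 0.2486
R = 1 / (1 − 0.2486) = 1.331
Css,max = 10.3 × 1.331 = 13.71 ng/mL
Css,min = Css,max × e^(−kτ) = 13.71 × 0.2486 ≈ 3.41 ng/mL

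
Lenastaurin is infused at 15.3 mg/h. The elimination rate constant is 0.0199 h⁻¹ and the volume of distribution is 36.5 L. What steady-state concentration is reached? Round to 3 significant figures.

21.1 mg/L

CL = k · V = 0.0199 × 36.5 = 0.7264 L/h
Css = rate / CL = 15.3 / 0.7264 ≈ 21.1 mg/L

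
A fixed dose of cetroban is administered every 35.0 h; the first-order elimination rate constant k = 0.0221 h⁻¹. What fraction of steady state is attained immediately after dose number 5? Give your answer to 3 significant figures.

0.979

f_n = 1 − e^(−nkτ) = 1 − e^(−5 × 0.02210 × 35.0) = 1 − e^(−3.868) = 1 − 0.02091 ≈ 0.979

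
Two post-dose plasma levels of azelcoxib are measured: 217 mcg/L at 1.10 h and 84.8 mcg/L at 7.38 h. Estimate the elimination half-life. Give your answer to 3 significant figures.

k = ln(C₁/C₂) / (t₂ − t₁) = ln(217/84.8) / (7.38 − 1.10)
  = 0.9396 / 6.280 = 0.1496 h⁻¹
t½ = ln 2 / k = ln 2 / 0.1496 ≈ 4.63 hours

4.63 hours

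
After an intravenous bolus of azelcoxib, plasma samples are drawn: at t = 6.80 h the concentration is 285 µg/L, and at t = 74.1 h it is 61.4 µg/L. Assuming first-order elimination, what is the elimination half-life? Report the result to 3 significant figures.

k = ln(C₁/C₂) / (t₂ − t₁) = ln(285/61.4) / (74.1 − 6.80)
  = 1.535 / 67.30 = 0.02281 h⁻¹
t½ = ln 2 / k = ln 2 / 0.02281 ≈ 30.4 hours

30.4 hours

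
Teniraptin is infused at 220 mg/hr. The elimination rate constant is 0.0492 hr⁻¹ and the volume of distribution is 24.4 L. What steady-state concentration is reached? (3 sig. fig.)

183 µg/mL

CL = k · V = 0.0492 × 24.4 = 1.200 L/hr
Css = rate / CL = 220 / 1.200 ≈ 183 µg/mL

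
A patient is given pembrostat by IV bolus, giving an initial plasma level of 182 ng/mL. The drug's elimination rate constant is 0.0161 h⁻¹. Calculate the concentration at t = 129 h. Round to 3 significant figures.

C(t) = C₀ e^(−kt) = 182 × e^(−0.01610 × 129) = 182 × e^(−2.077) = 182 × 0.1253 ≈ 22.8 ng/mL

22.8 ng/mL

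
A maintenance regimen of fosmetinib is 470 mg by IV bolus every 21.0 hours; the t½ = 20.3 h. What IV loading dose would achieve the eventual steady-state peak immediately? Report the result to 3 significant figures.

k = ln 2 / 20.3 = 0.03415 h⁻¹
Accumulation ratio R = 1 / (1 − e^(−kτ)) = 1 / (1 − e^(−0.03415×21.0)) = 1 / (1 − 0.4882) = 1.954
Loading dose = maintenance dose × R = 470 × 1.954 ≈ 918 mg

918 mg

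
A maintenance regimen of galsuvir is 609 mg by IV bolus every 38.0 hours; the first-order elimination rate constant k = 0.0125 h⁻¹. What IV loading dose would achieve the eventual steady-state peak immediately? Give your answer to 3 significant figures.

1610 mg

Accumulation ratio R = 1 / (1 − e^(−kτ)) = 1 / (1 − e^(−0.01250×38.0)) = 1 / (1 − 0.6219) = 2.645
Loading dose = maintenance dose × R = 609 × 2.645 ≈ 1610 mg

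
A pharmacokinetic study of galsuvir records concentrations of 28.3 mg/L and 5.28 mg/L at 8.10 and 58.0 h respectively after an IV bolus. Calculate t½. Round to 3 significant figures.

k = ln(C₁/C₂) / (t₂ − t₁) = ln(28.3/5.28) / (58.0 − 8.10)
  = 1.679 / 49.90 = 0.03365 h⁻¹
t½ = ln 2 / k = ln 2 / 0.03365 ≈ 20.6 hours

20.6 hours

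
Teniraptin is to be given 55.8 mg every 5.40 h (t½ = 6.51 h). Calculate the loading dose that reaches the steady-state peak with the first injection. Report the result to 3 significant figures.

k = ln 2 / 6.51 = 0.1065 h⁻¹
Accumulation ratio R = 1 / (1 − e^(−kτ)) = 1 / (1 − e^(−0.1065×5.40)) = 1 / (1 − 0.5627) = 2.287
Loading dose = maintenance dose × R = 55.8 × 2.287 ≈ 128 mg

128 mg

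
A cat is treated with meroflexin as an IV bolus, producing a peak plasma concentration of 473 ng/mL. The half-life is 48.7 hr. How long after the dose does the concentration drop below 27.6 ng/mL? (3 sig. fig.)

200 hours

k = ln 2 / 48.7 = 0.01423 hr⁻¹
C(t) = C₀ e^(−kt)  ⇒  t = ln(C₀/C) / k
t = ln(473/27.6) / 0.01423 = 2.841 / 0.01423 ≈ 200 hours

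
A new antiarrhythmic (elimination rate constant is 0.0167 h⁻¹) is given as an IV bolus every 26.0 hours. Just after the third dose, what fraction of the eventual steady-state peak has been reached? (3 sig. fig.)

0.728

f_n = 1 − e^(−nkτ) = 1 − e^(−3 × 0.01670 × 26.0) = 1 − e^(−1.303) = 1 − 0.2718 ≈ 0.728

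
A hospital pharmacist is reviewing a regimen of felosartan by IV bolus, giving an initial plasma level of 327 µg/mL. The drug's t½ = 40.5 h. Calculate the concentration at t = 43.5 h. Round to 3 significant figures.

k = ln 2 / 40.5 = 0.01711 h⁻¹
C(t) = C₀ e^(−kt) = 327 × e^(−0.01711 × 43.5) = 327 × e^(−0.7445) = 327 × 0.4750 ≈ 155 µg/mL

155 µg/mL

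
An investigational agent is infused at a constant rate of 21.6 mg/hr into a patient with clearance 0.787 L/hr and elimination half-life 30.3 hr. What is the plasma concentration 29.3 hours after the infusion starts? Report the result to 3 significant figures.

13.4 mg/L

Css = rate / CL = 21.6 / 0.787 = 27.45 mg/L
k = ln 2 / 30.3 = 0.02288 hr⁻¹
C(t) = Css (1 − e^(−kt)) = 27.45 × (1 − e^(−0.6703)) = 27.45 × 0.4884 ≈ 13.4 mg/L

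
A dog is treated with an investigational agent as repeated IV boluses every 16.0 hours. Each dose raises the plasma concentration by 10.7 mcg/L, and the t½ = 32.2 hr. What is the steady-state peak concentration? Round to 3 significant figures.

k = ln 2 / 32.2 = 0.02153 hr⁻¹
Fraction remaining after one interval: e^(−kτ) = e^(−0.02153 × 16.0) = 0.7086
R = 1 / (1 − 0.7086) = 3.432
Css,max = 10.7 × 3.432 ≈ 36.7 mcg/L

36.7 mcg/L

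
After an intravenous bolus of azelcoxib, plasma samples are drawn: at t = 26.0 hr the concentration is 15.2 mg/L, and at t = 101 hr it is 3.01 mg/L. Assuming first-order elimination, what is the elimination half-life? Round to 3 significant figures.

k = ln(C₁/C₂) / (t₂ − t₁) = ln(15.2/3.01) / (101 − 26.0)
  = 1.619 / 75.00 = 0.02159 hr⁻¹
t½ = ln 2 / k = ln 2 / 0.02159 ≈ 32.1 hours

32.1 hours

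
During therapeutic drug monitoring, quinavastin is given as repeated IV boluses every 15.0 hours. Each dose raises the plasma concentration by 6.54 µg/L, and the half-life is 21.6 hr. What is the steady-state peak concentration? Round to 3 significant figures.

17.1 µg/L

k = ln 2 / 21.6 = 0.03209 hr⁻¹
Fraction remaining after one interval: e^(−kτ) = e^(−0.03209 × 15.0) = 0.6179
R = 1 / (1 − 0.6179) = 2.617
Css,max = 6.54 × 2.617 ≈ 17.1 µg/L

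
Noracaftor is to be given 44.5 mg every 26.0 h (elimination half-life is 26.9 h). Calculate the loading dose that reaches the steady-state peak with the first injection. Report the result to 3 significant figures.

k = ln 2 / 26.9 = 0.02577 h⁻¹
Accumulation ratio R = 1 / (1 − e^(−kτ)) = 1 / (1 − e^(−0.02577×26.0)) = 1 / (1 − 0.5117) = 2.048
Loading dose = maintenance dose × R = 44.5 × 2.048 ≈ 91.1 mg

91.1 mg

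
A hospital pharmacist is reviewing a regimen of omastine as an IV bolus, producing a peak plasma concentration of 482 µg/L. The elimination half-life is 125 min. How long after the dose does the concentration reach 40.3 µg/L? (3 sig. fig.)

448 minutes

k = ln 2 / 125 = 0.005545 min⁻¹
C(t) = C₀ e^(−kt)  ⇒  t = ln(C₀/C) / k
t = ln(482/40.3) / 0.005545 = 2.482 / 0.005545 ≈ 448 minutes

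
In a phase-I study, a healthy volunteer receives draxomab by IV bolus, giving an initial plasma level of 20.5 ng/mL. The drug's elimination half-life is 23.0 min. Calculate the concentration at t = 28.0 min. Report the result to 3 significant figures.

k = ln 2 / 23.0 = 0.03014 min⁻¹
28.0 min is 1.217 half-lives, so C = 20.5 × (1/2)^1.217 = 20.5 × 0.4301 ≈ 8.82 ng/mL

8.82 ng/mL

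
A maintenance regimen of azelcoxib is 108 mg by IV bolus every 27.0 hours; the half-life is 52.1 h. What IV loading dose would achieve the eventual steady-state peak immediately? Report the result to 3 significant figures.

k = ln 2 / 52.1 = 0.01330 h⁻¹
Accumulation ratio R = 1 / (1 − e^(−kτ)) = 1 / (1 − e^(−0.01330×27.0)) = 1 / (1 − 0.6982) = 3.314
Loading dose = maintenance dose × R = 108 × 3.314 ≈ 358 mg

358 mg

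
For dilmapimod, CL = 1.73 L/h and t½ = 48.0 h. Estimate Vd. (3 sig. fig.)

120 L

k = ln 2 / t½ = ln 2 / 48.0 = 0.01444 h⁻¹
V = CL / k = 1.73 / 0.01444 ≈ 120 L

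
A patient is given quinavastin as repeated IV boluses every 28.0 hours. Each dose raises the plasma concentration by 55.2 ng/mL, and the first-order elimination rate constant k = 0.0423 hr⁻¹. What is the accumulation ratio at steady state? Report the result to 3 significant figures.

1.44

Fraction remaining after one interval: e^(−kτ) = e^(−0.04230 × 28.0) = 0.3059
R = 1 / (1 − 0.3059) = 1 / 0.6941 ≈ 1.44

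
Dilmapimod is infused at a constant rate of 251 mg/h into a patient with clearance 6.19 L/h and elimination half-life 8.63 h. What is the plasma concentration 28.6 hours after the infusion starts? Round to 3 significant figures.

36.5 mg/L

Css = rate / CL = 251 / 6.19 = 40.55 mg/L
k = ln 2 / 8.63 = 0.08032 h⁻¹
C(t) = Css (1 − e^(−kt)) = 40.55 × (1 − e^(−2.297)) = 40.55 × 0.8995 ≈ 36.5 mg/L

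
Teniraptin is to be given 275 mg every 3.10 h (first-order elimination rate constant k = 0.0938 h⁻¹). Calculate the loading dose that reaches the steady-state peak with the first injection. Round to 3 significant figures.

1090 mg

Accumulation ratio R = 1 / (1 − e^(−kτ)) = 1 / (1 − e^(−0.09380×3.10)) = 1 / (1 − 0.7477) = 3.963
Loading dose = maintenance dose × R = 275 × 3.963 ≈ 1090 mg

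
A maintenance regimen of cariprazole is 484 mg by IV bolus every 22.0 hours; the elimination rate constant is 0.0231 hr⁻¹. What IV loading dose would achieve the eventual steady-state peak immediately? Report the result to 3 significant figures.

Accumulation ratio R = 1 / (1 − e^(−kτ)) = 1 / (1 − e^(−0.02310×22.0)) = 1 / (1 − 0.6016) = 2.510
Loading dose = maintenance dose × R = 484 × 2.510 ≈ 1210 mg

1210 mg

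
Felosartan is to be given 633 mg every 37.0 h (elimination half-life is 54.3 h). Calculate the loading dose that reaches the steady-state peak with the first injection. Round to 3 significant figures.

1680 mg

k = ln 2 / 54.3 = 0.01277 h⁻¹
Accumulation ratio R = 1 / (1 − e^(−kτ)) = 1 / (1 − e^(−0.01277×37.0)) = 1 / (1 − 0.6236) = 2.656
Loading dose = maintenance dose × R = 633 × 2.656 ≈ 1680 mg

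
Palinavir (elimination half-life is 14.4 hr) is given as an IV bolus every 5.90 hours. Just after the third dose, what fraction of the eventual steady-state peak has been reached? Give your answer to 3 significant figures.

0.573

k = ln 2 / 14.4 = 0.04814 hr⁻¹
f_n = 1 − e^(−nkτ) = 1 − e^(−3 × 0.04814 × 5.90) = 1 − e^(−0.8520) = 1 − 0.4266 ≈ 0.573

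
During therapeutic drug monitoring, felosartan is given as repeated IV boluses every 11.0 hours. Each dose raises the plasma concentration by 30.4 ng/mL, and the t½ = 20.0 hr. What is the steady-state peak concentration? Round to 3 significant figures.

k = ln 2 / 20.0 = 0.03466 hr⁻¹
Fraction remaining after one interval: e^(−kτ) = e^(−0.03466 × 11.0) = 0.6830
R = 1 / (1 − 0.6830) = 3.155
Css,max = 30.4 × 3.155 ≈ 95.9 ng/mL

95.9 ng/mL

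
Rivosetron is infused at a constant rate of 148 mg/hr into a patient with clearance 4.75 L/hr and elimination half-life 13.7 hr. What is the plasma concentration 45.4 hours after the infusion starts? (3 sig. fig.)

Css = rate / CL = 148 / 4.75 = 31.16 µg/mL
k = ln 2 / 13.7 = 0.05059 hr⁻¹
C(t) = Css (1 − e^(−kt)) = 31.16 × (1 − e^(−2.297)) = 31.16 × 0.8994 ≈ 28.0 µg/mL

28.0 µg/mL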